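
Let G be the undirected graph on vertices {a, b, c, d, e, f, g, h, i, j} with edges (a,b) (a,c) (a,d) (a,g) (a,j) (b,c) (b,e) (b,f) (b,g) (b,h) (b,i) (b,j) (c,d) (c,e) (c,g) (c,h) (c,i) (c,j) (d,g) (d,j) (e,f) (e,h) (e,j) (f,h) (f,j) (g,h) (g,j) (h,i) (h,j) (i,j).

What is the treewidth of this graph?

A width-4 tree decomposition is:
Bags: B1 = {b, c, e, h, j}  B2 = {b, c, h, i, j}  B3 = {b, c, g, h, j}  B4 = {a, b, c, g, j}  B5 = {a, c, d, g, j}  B6 = {b, e, f, h, j}
Tree: B1–B2, B1–B3, B3–B4, B4–B5, B1–B6
Every bag has size at most 5, so the width is 5 − 1 = 4 and tw(G) ≤ 4. For the lower bound, the 5 vertices {a, c, d, g, j} are pairwise adjacent, and any tree decomposition puts a clique entirely inside one bag — forcing width ≥ 4. Therefore the treewidth is 4.

4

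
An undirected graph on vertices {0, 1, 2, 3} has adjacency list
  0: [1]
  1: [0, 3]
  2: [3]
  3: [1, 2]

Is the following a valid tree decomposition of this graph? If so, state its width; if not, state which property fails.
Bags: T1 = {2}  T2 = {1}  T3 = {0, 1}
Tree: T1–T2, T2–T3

A tree decomposition must satisfy three properties: every vertex lies in some bag; for every edge, both endpoints lie together in some bag; and for every vertex, the bags containing it form a connected subtree. Here vertex 3 appears in no bag, so the decomposition is invalid.

No — vertex 3 appears in no bag.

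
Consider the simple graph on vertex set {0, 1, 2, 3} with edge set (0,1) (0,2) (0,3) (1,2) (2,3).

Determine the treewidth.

2

A width-2 tree decomposition is:
Bags: B1 = {0, 1, 2}  B2 = {0, 2, 3}
Tree: B1–B2
Every bag has size at most 3, so the width is 3 − 1 = 2 and tw(G) ≤ 2. Conversely, {0, 1, 2} is a clique of size 3, and the vertices of any clique must share a bag in every tree decomposition; so some bag has ≥ 3 vertices and tw(G) ≥ 2. Therefore the treewidth is 2.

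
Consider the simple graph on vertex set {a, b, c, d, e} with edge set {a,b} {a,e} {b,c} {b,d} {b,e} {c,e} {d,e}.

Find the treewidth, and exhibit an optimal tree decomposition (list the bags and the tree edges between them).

Every bag has size at most 3, so the width is 3 − 1 = 2 and tw(G) ≤ 2. For the lower bound, the 3 vertices {b, d, e} are pairwise adjacent, and any tree decomposition puts a clique entirely inside one bag — forcing width ≥ 2. Combining the bounds, tw(G) = 2.

Treewidth 2.
One such decomposition:
Bags: B1 = {b, c, e}  B2 = {a, b, e}  B3 = {b, d, e}
Tree: B1–B2, B1–B3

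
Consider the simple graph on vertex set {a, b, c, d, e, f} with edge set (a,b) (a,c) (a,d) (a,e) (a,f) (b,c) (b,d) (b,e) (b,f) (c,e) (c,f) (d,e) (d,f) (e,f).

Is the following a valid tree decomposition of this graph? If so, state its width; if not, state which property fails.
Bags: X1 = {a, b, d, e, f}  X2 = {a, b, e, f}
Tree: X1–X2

No — vertex c appears in no bag.

A tree decomposition must satisfy three properties: every vertex lies in some bag; for every edge, both endpoints lie together in some bag; and for every vertex, the bags containing it form a connected subtree. Here vertex c appears in no bag, so the decomposition is invalid.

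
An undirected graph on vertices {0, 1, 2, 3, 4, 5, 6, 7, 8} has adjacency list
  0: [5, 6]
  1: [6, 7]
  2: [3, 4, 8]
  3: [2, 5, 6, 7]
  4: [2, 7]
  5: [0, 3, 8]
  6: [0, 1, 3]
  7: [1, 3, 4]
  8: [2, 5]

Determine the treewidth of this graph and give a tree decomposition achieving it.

Treewidth 3.
Bags: B1 = {0, 1, 5, 6}  B2 = {1, 3, 5, 6}  B3 = {1, 3, 5, 7}  B4 = {3, 5, 7, 8}  B5 = {2, 3, 7, 8}  B6 = {2, 4, 7, 8}
Tree: B1–B2, B2–B3, B3–B4, B4–B5, B5–B6

Each bag holds 4 vertices, so the decomposition has width 3, which upper-bounds the treewidth. For the lower bound: the 4 vertex sets {0,1,6}, {5}, {3}, {2,4,7,8} are disjoint, each induces a connected subgraph, and every pair is joined by at least one edge of G. Contracting each set to a single vertex therefore yields K_{4} as a minor, and since treewidth is minor-monotone, tw(G) ≥ tw(K_{4}) = 3. Combining the bounds, tw(G) = 3.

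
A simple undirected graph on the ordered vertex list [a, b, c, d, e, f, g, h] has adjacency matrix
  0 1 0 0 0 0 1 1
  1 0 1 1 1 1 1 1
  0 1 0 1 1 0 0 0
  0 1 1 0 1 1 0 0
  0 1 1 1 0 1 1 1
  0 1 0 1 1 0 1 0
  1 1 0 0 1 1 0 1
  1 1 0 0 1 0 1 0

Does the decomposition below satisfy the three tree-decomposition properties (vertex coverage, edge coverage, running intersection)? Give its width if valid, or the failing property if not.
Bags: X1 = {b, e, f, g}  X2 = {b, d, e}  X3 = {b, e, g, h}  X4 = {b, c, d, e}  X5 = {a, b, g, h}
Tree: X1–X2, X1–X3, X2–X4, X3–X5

No — edge (f,d) lies in no bag.

A tree decomposition must satisfy three properties: every vertex lies in some bag; for every edge, both endpoints lie together in some bag; and for every vertex, the bags containing it form a connected subtree. Here edge (f,d) lies in no bag, so the decomposition is invalid.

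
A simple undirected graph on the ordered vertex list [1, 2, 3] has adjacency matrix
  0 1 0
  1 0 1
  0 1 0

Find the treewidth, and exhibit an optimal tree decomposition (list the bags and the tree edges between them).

The largest bag has 2 vertices, giving width 1; this decomposition certifies tw(G) ≤ 1. G has an edge, so its treewidth is at least 1. The upper and lower bounds meet at 1, so that is the treewidth.

Treewidth 1.
One optimal decomposition is:
Bags: B1 = {1, 2}  B2 = {2, 3}
Tree: B1–B2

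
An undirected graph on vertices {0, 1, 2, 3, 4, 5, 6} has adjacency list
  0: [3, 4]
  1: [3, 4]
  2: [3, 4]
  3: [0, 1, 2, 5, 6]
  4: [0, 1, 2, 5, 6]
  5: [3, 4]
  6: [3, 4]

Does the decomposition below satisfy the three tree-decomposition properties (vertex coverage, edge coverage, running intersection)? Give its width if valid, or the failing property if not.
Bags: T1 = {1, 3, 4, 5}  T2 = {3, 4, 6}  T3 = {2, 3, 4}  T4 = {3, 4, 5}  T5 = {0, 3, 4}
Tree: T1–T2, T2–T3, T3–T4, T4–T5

No — bags containing vertex 5 are not connected in the tree.

A tree decomposition must satisfy three properties: every vertex lies in some bag; for every edge, both endpoints lie together in some bag; and for every vertex, the bags containing it form a connected subtree. Here bags containing vertex 5 are not connected in the tree, so the decomposition is invalid.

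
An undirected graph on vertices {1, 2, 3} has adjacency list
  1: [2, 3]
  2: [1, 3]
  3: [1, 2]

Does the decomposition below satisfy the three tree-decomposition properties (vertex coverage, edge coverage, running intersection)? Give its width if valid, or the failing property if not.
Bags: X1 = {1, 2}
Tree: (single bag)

A tree decomposition must satisfy three properties: every vertex lies in some bag; for every edge, both endpoints lie together in some bag; and for every vertex, the bags containing it form a connected subtree. Here vertex 3 appears in no bag, so the decomposition is invalid.

No — vertex 3 appears in no bag.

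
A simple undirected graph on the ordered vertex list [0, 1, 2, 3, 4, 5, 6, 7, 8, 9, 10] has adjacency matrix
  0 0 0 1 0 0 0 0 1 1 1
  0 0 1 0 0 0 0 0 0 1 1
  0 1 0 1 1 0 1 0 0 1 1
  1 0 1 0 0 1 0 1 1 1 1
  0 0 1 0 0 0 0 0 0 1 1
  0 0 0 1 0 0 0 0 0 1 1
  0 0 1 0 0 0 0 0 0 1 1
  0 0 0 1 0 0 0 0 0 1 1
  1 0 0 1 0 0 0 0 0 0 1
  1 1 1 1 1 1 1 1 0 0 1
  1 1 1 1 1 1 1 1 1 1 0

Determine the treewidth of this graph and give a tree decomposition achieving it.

Treewidth 3.
One optimal decomposition is:
Bags: B1 = {3, 7, 9, 10}  B2 = {3, 5, 9, 10}  B3 = {2, 3, 9, 10}  B4 = {2, 4, 9, 10}  B5 = {1, 2, 9, 10}  B6 = {0, 3, 9, 10}  B7 = {0, 3, 8, 10}  B8 = {2, 6, 9, 10}
Tree: B1–B2, B1–B3, B3–B4, B3–B5, B2–B6, B6–B7, B4–B8

The largest bag has 4 vertices, giving width 3; this decomposition certifies tw(G) ≤ 3. For the lower bound, the 4 vertices {0, 3, 8, 10} are pairwise adjacent, and any tree decomposition puts a clique entirely inside one bag — forcing width ≥ 3. Therefore the treewidth is 3.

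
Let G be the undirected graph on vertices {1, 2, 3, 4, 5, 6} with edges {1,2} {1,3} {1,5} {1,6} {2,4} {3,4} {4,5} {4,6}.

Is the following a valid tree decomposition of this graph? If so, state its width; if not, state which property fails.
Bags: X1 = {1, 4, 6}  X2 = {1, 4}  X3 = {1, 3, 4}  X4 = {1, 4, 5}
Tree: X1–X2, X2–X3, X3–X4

A tree decomposition must satisfy three properties: every vertex lies in some bag; for every edge, both endpoints lie together in some bag; and for every vertex, the bags containing it form a connected subtree. Here vertex 2 appears in no bag, so the decomposition is invalid.

No — vertex 2 appears in no bag.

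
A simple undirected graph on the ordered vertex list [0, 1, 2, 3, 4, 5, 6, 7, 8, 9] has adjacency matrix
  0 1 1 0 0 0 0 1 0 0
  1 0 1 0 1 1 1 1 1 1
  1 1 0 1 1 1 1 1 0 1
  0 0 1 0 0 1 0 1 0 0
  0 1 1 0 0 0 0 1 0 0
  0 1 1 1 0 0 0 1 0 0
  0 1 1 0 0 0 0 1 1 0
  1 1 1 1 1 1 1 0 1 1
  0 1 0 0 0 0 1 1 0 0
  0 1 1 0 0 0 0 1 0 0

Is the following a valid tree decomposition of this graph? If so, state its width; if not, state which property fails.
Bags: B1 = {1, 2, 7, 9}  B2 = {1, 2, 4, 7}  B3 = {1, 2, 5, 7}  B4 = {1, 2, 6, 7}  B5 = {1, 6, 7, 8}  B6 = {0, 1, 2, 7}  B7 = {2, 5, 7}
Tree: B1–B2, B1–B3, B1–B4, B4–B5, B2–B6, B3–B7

No — vertex 3 appears in no bag.

A tree decomposition must satisfy three properties: every vertex lies in some bag; for every edge, both endpoints lie together in some bag; and for every vertex, the bags containing it form a connected subtree. Here vertex 3 appears in no bag, so the decomposition is invalid.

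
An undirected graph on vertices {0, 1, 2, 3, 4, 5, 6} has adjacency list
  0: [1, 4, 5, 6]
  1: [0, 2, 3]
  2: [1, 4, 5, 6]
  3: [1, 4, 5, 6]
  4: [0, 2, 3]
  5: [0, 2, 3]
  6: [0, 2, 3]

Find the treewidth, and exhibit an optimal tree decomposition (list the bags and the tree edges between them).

Treewidth 3.
Bags: B1 = {0, 1, 2, 3}  B2 = {0, 2, 3, 6}  B3 = {0, 2, 3, 4}  B4 = {0, 2, 3, 5}
Tree: B1–B2, B2–B3, B3–B4

The largest bag has 4 vertices, giving width 3; this decomposition certifies tw(G) ≤ 3. For the lower bound: the 4 vertex sets {0,1}, {3,6}, {2}, {4} are disjoint, each induces a connected subgraph, and every pair is joined by at least one edge of G. Contracting each set to a single vertex therefore yields K_{4} as a minor, and since treewidth is minor-monotone, tw(G) ≥ tw(K_{4}) = 3. Hence tw(G) = 3 exactly.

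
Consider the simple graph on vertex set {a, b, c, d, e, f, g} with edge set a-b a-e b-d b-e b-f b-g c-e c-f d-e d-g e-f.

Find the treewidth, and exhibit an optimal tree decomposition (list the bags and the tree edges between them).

Treewidth 2.
Bags: B1 = {b, d, e}  B2 = {b, e, f}  B3 = {b, d, g}  B4 = {a, b, e}  B5 = {c, e, f}
Tree: B1–B2, B1–B3, B1–B4, B2–B5

Every bag has size at most 3, so the width is 3 − 1 = 2 and tw(G) ≤ 2. On the other hand G contains the 3-clique {b, d, g}. A clique must lie in a single bag of any decomposition, so no decomposition can have width below 2. Combining the bounds, tw(G) = 2.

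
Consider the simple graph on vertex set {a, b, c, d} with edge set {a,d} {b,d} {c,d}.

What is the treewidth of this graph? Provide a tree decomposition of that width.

Each bag holds 2 vertices, so the decomposition has width 1, which upper-bounds the treewidth. Any graph with an edge has treewidth ≥ 1, and G has the edge c–d. Therefore the treewidth is 1.

Treewidth 1.
One such decomposition:
Bags: B1 = {c, d}  B2 = {b, d}  B3 = {a, d}
Tree: B1–B2, B2–B3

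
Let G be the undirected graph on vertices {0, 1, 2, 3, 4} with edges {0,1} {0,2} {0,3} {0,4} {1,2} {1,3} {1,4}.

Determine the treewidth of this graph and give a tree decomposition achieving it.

Treewidth 2.
One such decomposition:
Bags: B1 = {0, 1, 2}  B2 = {0, 1, 4}  B3 = {0, 1, 3}
Tree: B1–B2, B2–B3

Every bag has size at most 3, so the width is 3 − 1 = 2 and tw(G) ≤ 2. For the lower bound, the 3 vertices {0, 1, 2} are pairwise adjacent, and any tree decomposition puts a clique entirely inside one bag — forcing width ≥ 2. The upper and lower bounds meet at 2, so that is the treewidth.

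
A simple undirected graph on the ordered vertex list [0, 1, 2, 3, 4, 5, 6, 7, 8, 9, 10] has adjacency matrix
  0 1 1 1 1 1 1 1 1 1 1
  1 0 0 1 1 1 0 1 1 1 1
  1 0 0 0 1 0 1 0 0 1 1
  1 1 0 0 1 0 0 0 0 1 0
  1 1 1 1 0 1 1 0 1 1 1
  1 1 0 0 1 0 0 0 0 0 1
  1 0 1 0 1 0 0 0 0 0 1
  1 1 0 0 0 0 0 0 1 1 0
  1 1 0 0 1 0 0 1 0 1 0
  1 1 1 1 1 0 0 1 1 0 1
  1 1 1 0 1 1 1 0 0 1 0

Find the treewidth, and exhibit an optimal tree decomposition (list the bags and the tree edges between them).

The largest bag has 5 vertices, giving width 4; this decomposition certifies tw(G) ≤ 4. Conversely, {0, 1, 4, 8, 9} is a clique of size 5, and the vertices of any clique must share a bag in every tree decomposition; so some bag has ≥ 5 vertices and tw(G) ≥ 4. Therefore the treewidth is 4.

Treewidth 4.
Bags: B1 = {0, 2, 4, 9, 10}  B2 = {0, 2, 4, 6, 10}  B3 = {0, 1, 4, 9, 10}  B4 = {0, 1, 4, 8, 9}  B5 = {0, 1, 7, 8, 9}  B6 = {0, 1, 4, 5, 10}  B7 = {0, 1, 3, 4, 9}
Tree: B1–B2, B1–B3, B3–B4, B4–B5, B3–B6, B3–B7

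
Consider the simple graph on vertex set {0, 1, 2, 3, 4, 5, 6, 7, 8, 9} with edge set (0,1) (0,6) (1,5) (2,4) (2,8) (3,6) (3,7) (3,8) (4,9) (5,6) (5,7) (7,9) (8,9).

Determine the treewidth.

2

A width-2 tree decomposition is:
Bags: B1 = {2, 4, 8}  B2 = {4, 8, 9}  B3 = {3, 8, 9}  B4 = {3, 7, 9}  B5 = {3, 6, 7}  B6 = {5, 6, 7}  B7 = {0, 5, 6}  B8 = {0, 1, 5}
Tree: B1–B2, B2–B3, B3–B4, B4–B5, B5–B6, B6–B7, B7–B8
Each bag holds 3 vertices, so the decomposition has width 2, which upper-bounds the treewidth. For the lower bound, G contains the cycle 2–4–9–8–2, so G is not a forest; only forests have treewidth ≤ 1, hence tw(G) ≥ 2. Combining the bounds, tw(G) = 2.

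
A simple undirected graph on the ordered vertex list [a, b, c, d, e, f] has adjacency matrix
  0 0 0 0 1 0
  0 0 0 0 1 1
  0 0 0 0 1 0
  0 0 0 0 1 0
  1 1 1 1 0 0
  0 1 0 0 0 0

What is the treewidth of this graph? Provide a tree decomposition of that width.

Treewidth 1.
One optimal decomposition is:
Bags: B1 = {b, e}  B2 = {d, e}  B3 = {c, e}  B4 = {b, f}  B5 = {a, e}
Tree: B1–B2, B1–B3, B1–B4, B1–B5

The largest bag has 2 vertices, giving width 1; this decomposition certifies tw(G) ≤ 1. Since G has at least one edge (e.g. e–b), it is not an edgeless graph, so tw(G) ≥ 1. Combining the bounds, tw(G) = 1.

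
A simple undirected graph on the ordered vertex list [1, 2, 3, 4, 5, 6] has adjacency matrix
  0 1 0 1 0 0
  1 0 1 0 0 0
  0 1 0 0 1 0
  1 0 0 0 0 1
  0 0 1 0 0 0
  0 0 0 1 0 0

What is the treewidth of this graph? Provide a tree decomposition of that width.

Treewidth 1.
Bags: B1 = {3, 5}  B2 = {2, 3}  B3 = {1, 2}  B4 = {1, 4}  B5 = {4, 6}
Tree: B1–B2, B2–B3, B3–B4, B4–B5

Every bag has size at most 2, so the width is 2 − 1 = 1 and tw(G) ≤ 1. Any graph with an edge has treewidth ≥ 1, and G has the edge 5–3. Combining the bounds, tw(G) = 1.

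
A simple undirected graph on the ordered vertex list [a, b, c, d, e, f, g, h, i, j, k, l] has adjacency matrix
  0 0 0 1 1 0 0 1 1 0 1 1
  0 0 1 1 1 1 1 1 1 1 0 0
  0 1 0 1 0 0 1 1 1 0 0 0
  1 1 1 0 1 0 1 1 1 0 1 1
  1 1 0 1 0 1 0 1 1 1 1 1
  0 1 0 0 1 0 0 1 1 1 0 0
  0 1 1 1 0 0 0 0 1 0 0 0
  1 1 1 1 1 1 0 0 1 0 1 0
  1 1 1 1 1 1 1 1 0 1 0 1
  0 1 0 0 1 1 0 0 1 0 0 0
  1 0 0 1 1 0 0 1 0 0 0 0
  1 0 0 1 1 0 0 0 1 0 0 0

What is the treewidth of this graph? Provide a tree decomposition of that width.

Treewidth 4.
One optimal decomposition is:
Bags: B1 = {b, d, e, h, i}  B2 = {a, d, e, h, i}  B3 = {a, d, e, i, l}  B4 = {b, c, d, h, i}  B5 = {b, c, d, g, i}  B6 = {b, e, f, h, i}  B7 = {a, d, e, h, k}  B8 = {b, e, f, i, j}
Tree: B1–B2, B2–B3, B1–B4, B4–B5, B1–B6, B2–B7, B6–B8

The largest bag has 5 vertices, giving width 4; this decomposition certifies tw(G) ≤ 4. For the lower bound, the 5 vertices {a, d, e, h, k} are pairwise adjacent, and any tree decomposition puts a clique entirely inside one bag — forcing width ≥ 4. Combining the bounds, tw(G) = 4.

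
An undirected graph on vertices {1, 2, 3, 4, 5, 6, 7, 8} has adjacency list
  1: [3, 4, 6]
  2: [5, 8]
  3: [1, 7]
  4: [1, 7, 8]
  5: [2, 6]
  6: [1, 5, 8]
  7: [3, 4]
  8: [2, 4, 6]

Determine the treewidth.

A width-2 tree decomposition is:
Bags: B1 = {2, 5, 8}  B2 = {5, 6, 8}  B3 = {4, 6, 8}  B4 = {1, 4, 6}  B5 = {1, 4, 7}  B6 = {1, 3, 7}
Tree: B1–B2, B2–B3, B3–B4, B4–B5, B5–B6
The largest bag has 3 vertices, giving width 2; this decomposition certifies tw(G) ≤ 2. For the lower bound, G contains the cycle 2–5–6–8–2, so G is not a forest; only forests have treewidth ≤ 1, hence tw(G) ≥ 2. The upper and lower bounds meet at 2, so that is the treewidth.

2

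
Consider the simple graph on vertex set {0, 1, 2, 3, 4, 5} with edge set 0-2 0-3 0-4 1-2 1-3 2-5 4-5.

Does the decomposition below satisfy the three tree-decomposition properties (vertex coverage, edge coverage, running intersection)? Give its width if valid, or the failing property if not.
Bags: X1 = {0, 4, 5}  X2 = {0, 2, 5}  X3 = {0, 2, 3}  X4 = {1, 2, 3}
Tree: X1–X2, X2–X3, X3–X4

Vertex coverage: the bags together contain {0, 1, 2, 3, 4, 5}, the full vertex set. Edge coverage: each edge of G has both endpoints in at least one bag. Running intersection: for every vertex, the bags containing it form a connected subtree. All three properties hold, so this is a valid tree decomposition of width max|bag| − 1 = 2, and hence tw(G) ≤ 2.

Yes; width 2.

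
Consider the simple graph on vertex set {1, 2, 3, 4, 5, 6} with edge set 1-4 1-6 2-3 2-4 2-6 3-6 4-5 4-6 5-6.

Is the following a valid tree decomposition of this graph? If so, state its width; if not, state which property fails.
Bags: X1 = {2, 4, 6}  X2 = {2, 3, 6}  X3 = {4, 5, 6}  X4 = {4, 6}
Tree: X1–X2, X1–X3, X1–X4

No — vertex 1 appears in no bag.

A tree decomposition must satisfy three properties: every vertex lies in some bag; for every edge, both endpoints lie together in some bag; and for every vertex, the bags containing it form a connected subtree. Here vertex 1 appears in no bag, so the decomposition is invalid.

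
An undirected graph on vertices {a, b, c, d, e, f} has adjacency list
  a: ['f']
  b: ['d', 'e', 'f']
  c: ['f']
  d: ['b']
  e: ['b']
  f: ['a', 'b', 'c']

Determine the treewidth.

A width-1 tree decomposition is:
Bags: B1 = {b, f}  B2 = {c, f}  B3 = {b, d}  B4 = {b, e}  B5 = {a, f}
Tree: B1–B2, B1–B3, B1–B4, B1–B5
Each bag holds 2 vertices, so the decomposition has width 1, which upper-bounds the treewidth. Since G has at least one edge (e.g. b–f), it is not an edgeless graph, so tw(G) ≥ 1. Hence tw(G) = 1 exactly.

1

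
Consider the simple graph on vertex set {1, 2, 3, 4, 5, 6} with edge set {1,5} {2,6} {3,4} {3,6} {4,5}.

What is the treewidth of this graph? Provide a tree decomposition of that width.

Treewidth 1.
Bags: B1 = {1, 5}  B2 = {4, 5}  B3 = {3, 4}  B4 = {3, 6}  B5 = {2, 6}
Tree: B1–B2, B2–B3, B3–B4, B4–B5

Each bag holds 2 vertices, so the decomposition has width 1, which upper-bounds the treewidth. Since G has at least one edge (e.g. 1–5), it is not an edgeless graph, so tw(G) ≥ 1. The upper and lower bounds meet at 1, so that is the treewidth.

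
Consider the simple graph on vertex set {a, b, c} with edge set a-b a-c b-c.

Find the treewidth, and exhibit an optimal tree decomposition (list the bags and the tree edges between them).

A single bag containing all 3 vertices is trivially a valid decomposition of width 2. On the other hand G contains the 3-clique {a, b, c}. A clique must lie in a single bag of any decomposition, so no decomposition can have width below 2. Hence tw(G) = 2 exactly.

Treewidth 2.
One such decomposition:
Bags: B1 = {a, b, c}
Tree: (single bag)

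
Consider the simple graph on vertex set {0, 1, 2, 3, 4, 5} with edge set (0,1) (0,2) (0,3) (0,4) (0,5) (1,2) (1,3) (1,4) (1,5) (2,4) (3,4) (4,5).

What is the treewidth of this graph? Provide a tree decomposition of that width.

Treewidth 3.
One such decomposition:
Bags: B1 = {0, 1, 3, 4}  B2 = {0, 1, 4, 5}  B3 = {0, 1, 2, 4}
Tree: B1–B2, B2–B3

The largest bag has 4 vertices, giving width 3; this decomposition certifies tw(G) ≤ 3. On the other hand G contains the 4-clique {0, 1, 2, 4}. A clique must lie in a single bag of any decomposition, so no decomposition can have width below 3. Hence tw(G) = 3 exactly.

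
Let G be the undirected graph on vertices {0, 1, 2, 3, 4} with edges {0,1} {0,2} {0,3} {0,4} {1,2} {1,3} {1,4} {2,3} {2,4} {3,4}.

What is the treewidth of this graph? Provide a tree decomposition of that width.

With just one bag of size 5, the width is 5 − 1 = 4, so tw(G) ≤ 4. On the other hand G contains the 5-clique {0, 1, 2, 3, 4}. A clique must lie in a single bag of any decomposition, so no decomposition can have width below 4. Hence tw(G) = 4 exactly.

Treewidth 4.
One such decomposition:
Bags: B1 = {0, 1, 2, 3, 4}
Tree: (single bag)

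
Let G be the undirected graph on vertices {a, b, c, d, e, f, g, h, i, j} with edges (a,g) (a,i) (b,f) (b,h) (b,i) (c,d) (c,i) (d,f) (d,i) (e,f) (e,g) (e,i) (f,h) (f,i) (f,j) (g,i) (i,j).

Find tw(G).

A width-2 tree decomposition is:
Bags: B1 = {b, f, i}  B2 = {f, i, j}  B3 = {e, f, i}  B4 = {b, f, h}  B5 = {d, f, i}  B6 = {e, g, i}  B7 = {c, d, i}  B8 = {a, g, i}
Tree: B1–B2, B2–B3, B1–B4, B2–B5, B3–B6, B5–B7, B6–B8
Each bag holds 3 vertices, so the decomposition has width 2, which upper-bounds the treewidth. On the other hand G contains the 3-clique {b, f, h}. A clique must lie in a single bag of any decomposition, so no decomposition can have width below 2. Hence tw(G) = 2 exactly.

2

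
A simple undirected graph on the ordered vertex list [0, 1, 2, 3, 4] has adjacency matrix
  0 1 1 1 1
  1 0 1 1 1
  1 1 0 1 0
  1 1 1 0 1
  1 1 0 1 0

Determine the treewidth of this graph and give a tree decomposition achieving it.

Treewidth 3.
One optimal decomposition is:
Bags: B1 = {0, 1, 3, 4}  B2 = {0, 1, 2, 3}
Tree: B1–B2

Each bag holds 4 vertices, so the decomposition has width 3, which upper-bounds the treewidth. On the other hand G contains the 4-clique {0, 1, 2, 3}. A clique must lie in a single bag of any decomposition, so no decomposition can have width below 3. Combining the bounds, tw(G) = 3.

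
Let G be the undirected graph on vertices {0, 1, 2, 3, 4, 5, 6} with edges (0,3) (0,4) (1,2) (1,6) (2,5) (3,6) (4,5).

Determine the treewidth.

2

A width-2 tree decomposition is:
Bags: B1 = {1, 2, 5}  B2 = {1, 4, 5}  B3 = {0, 1, 4}  B4 = {0, 1, 3}  B5 = {1, 3, 6}
Tree: B1–B2, B2–B3, B3–B4, B4–B5
Each bag holds 3 vertices, so the decomposition has width 2, which upper-bounds the treewidth. Since 1–2–5–4–0–3–6–1 is a cycle in G, G is not acyclic. Forests are exactly the graphs of treewidth ≤ 1, so tw(G) ≥ 2. Hence tw(G) = 2 exactly.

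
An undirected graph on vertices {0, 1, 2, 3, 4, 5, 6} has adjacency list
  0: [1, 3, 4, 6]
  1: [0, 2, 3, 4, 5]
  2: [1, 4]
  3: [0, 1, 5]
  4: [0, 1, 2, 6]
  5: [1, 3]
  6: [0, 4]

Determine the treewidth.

A width-2 tree decomposition is:
Bags: B1 = {0, 1, 4}  B2 = {0, 1, 3}  B3 = {0, 4, 6}  B4 = {1, 2, 4}  B5 = {1, 3, 5}
Tree: B1–B2, B1–B3, B1–B4, B2–B5
Each bag holds 3 vertices, so the decomposition has width 2, which upper-bounds the treewidth. On the other hand G contains the 3-clique {0, 1, 3}. A clique must lie in a single bag of any decomposition, so no decomposition can have width below 2. Therefore the treewidth is 2.

2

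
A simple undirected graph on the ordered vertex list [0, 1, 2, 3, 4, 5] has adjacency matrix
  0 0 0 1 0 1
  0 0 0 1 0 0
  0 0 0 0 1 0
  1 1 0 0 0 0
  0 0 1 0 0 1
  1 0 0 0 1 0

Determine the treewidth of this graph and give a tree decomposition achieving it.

Treewidth 1.
One optimal decomposition is:
Bags: B1 = {2, 4}  B2 = {4, 5}  B3 = {0, 5}  B4 = {0, 3}  B5 = {1, 3}
Tree: B1–B2, B2–B3, B3–B4, B4–B5

Every bag has size at most 2, so the width is 2 − 1 = 1 and tw(G) ≤ 1. G has an edge, so its treewidth is at least 1. The upper and lower bounds meet at 1, so that is the treewidth.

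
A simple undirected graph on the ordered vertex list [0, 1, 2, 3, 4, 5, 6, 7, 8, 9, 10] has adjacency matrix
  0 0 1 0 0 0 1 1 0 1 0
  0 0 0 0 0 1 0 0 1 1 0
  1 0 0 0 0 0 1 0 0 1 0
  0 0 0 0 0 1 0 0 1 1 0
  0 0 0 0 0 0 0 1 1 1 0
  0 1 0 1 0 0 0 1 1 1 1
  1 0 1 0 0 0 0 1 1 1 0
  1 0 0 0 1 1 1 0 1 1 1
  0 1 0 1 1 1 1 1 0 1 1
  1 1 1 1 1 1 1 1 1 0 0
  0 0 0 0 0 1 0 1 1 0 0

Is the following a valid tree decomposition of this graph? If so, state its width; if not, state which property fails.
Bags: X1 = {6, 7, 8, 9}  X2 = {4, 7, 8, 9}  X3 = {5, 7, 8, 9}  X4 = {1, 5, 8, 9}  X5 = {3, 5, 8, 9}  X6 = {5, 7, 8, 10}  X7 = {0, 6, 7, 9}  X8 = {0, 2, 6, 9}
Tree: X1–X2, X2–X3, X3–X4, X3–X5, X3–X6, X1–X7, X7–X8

Yes; width 3.

Every vertex of G appears in some bag (union = {0, 1, 2, 3, 4, 5, 6, 7, 8, 9, 10}); every edge is covered by a bag; and for each vertex v the set of bags containing v is connected in the bag tree. The decomposition is therefore valid. The largest bag has 4 vertices, so the width is 3.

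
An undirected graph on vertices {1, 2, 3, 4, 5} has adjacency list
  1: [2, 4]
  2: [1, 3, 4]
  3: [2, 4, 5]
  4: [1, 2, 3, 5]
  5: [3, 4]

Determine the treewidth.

2

A width-2 tree decomposition is:
Bags: B1 = {2, 3, 4}  B2 = {3, 4, 5}  B3 = {1, 2, 4}
Tree: B1–B2, B1–B3
The largest bag has 3 vertices, giving width 2; this decomposition certifies tw(G) ≤ 2. On the other hand G contains the 3-clique {1, 2, 4}. A clique must lie in a single bag of any decomposition, so no decomposition can have width below 2. Hence tw(G) = 2 exactly.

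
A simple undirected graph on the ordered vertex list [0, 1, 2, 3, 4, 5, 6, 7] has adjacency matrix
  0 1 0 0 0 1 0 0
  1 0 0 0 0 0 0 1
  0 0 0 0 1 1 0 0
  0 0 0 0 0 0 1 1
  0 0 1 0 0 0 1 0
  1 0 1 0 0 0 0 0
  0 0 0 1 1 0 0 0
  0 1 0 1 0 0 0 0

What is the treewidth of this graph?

A width-2 tree decomposition is:
Bags: B1 = {0, 1, 5}  B2 = {1, 2, 5}  B3 = {1, 2, 4}  B4 = {1, 4, 6}  B5 = {1, 3, 6}  B6 = {1, 3, 7}
Tree: B1–B2, B2–B3, B3–B4, B4–B5, B5–B6
The largest bag has 3 vertices, giving width 2; this decomposition certifies tw(G) ≤ 2. For the lower bound, G contains the cycle 1–0–5–2–4–6–3–7–1, so G is not a forest; only forests have treewidth ≤ 1, hence tw(G) ≥ 2. Therefore the treewidth is 2.

2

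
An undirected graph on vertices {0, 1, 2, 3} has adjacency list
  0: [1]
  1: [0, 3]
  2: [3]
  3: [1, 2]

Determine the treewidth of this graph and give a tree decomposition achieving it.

Treewidth 1.
Bags: B1 = {2, 3}  B2 = {1, 3}  B3 = {0, 1}
Tree: B1–B2, B2–B3

The largest bag has 2 vertices, giving width 1; this decomposition certifies tw(G) ≤ 1. Since G has at least one edge (e.g. 2–3), it is not an edgeless graph, so tw(G) ≥ 1. Combining the bounds, tw(G) = 1.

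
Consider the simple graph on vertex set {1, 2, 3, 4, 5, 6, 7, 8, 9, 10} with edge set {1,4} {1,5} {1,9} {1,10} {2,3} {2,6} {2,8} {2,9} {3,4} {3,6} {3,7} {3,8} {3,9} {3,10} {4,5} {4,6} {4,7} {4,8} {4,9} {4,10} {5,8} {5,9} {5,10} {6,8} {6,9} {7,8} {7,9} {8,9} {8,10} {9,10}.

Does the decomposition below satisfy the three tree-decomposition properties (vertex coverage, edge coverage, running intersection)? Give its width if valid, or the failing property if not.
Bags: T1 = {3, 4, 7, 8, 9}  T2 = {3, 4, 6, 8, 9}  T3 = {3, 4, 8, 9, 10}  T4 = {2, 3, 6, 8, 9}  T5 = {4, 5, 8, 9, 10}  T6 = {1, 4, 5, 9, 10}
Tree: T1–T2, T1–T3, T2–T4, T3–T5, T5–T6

Yes; width 4.

Every vertex of G appears in some bag (union = {1, 2, 3, 4, 5, 6, 7, 8, 9, 10}); every edge is covered by a bag; and for each vertex v the set of bags containing v is connected in the bag tree. The decomposition is therefore valid. The largest bag has 5 vertices, so the width is 4.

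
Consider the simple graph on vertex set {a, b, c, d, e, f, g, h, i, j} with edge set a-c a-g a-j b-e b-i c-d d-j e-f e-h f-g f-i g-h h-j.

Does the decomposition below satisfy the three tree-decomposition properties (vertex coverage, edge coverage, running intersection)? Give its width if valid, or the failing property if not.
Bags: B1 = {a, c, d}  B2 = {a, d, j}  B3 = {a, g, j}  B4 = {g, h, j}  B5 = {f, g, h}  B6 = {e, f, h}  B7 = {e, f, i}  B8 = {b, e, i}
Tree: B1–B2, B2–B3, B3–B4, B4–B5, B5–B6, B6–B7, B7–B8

Yes; width 2.

Every vertex of G appears in some bag (union = {a, b, c, d, e, f, g, h, i, j}); every edge is covered by a bag; and for each vertex v the set of bags containing v is connected in the bag tree. The decomposition is therefore valid. The largest bag has 3 vertices, so the width is 2.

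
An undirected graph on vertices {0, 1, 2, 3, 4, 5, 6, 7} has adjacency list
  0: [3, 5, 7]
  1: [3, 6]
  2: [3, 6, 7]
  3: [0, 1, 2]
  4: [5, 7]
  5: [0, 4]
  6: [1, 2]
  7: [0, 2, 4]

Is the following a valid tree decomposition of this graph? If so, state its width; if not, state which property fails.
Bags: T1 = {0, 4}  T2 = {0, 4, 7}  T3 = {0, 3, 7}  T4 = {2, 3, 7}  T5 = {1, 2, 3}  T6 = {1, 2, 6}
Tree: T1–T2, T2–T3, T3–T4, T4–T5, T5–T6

A tree decomposition must satisfy three properties: every vertex lies in some bag; for every edge, both endpoints lie together in some bag; and for every vertex, the bags containing it form a connected subtree. Here vertex 5 appears in no bag, so the decomposition is invalid.

No — vertex 5 appears in no bag.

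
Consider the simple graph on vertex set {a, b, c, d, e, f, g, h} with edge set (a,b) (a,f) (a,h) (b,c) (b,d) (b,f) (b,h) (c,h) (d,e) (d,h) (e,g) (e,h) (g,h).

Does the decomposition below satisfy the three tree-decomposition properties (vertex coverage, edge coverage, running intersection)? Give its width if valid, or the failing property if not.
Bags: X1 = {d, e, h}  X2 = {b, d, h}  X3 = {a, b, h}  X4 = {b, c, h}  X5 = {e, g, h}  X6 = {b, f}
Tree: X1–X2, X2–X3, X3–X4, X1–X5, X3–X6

A tree decomposition must satisfy three properties: every vertex lies in some bag; for every edge, both endpoints lie together in some bag; and for every vertex, the bags containing it form a connected subtree. Here edge (a,f) lies in no bag, so the decomposition is invalid.

No — edge (a,f) lies in no bag.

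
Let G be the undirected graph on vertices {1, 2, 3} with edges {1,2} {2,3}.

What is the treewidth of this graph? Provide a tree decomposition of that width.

Every bag has size at most 2, so the width is 2 − 1 = 1 and tw(G) ≤ 1. G has an edge, so its treewidth is at least 1. Combining the bounds, tw(G) = 1.

Treewidth 1.
One such decomposition:
Bags: B1 = {1, 2}  B2 = {2, 3}
Tree: B1–B2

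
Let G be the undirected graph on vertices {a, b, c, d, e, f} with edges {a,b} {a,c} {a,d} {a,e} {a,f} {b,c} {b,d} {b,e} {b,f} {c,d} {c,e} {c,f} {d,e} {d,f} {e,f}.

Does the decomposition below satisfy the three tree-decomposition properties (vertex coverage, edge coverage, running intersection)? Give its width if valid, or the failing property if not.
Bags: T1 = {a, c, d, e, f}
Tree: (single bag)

No — vertex b appears in no bag.

A tree decomposition must satisfy three properties: every vertex lies in some bag; for every edge, both endpoints lie together in some bag; and for every vertex, the bags containing it form a connected subtree. Here vertex b appears in no bag, so the decomposition is invalid.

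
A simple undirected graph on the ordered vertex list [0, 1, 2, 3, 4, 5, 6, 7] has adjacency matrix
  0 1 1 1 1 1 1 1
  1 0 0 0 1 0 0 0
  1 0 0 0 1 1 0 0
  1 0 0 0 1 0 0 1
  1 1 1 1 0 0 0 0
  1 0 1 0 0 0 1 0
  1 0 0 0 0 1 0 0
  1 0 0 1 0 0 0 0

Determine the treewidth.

2

A width-2 tree decomposition is:
Bags: B1 = {0, 2, 4}  B2 = {0, 3, 4}  B3 = {0, 2, 5}  B4 = {0, 5, 6}  B5 = {0, 1, 4}  B6 = {0, 3, 7}
Tree: B1–B2, B1–B3, B3–B4, B2–B5, B2–B6
Each bag holds 3 vertices, so the decomposition has width 2, which upper-bounds the treewidth. For the lower bound, the 3 vertices {0, 1, 4} are pairwise adjacent, and any tree decomposition puts a clique entirely inside one bag — forcing width ≥ 2. The upper and lower bounds meet at 2, so that is the treewidth.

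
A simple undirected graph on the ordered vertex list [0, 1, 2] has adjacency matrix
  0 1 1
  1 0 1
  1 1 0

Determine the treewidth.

A width-2 tree decomposition is:
Bags: B1 = {0, 1, 2}
Tree: (single bag)
A single bag containing all 3 vertices is trivially a valid decomposition of width 2. On the other hand G contains the 3-clique {0, 1, 2}. A clique must lie in a single bag of any decomposition, so no decomposition can have width below 2. The upper and lower bounds meet at 2, so that is the treewidth.

2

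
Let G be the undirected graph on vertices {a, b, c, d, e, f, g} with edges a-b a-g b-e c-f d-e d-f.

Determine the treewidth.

1

A width-1 tree decomposition is:
Bags: B1 = {a, g}  B2 = {a, b}  B3 = {b, e}  B4 = {d, e}  B5 = {d, f}  B6 = {c, f}
Tree: B1–B2, B2–B3, B3–B4, B4–B5, B5–B6
The largest bag has 2 vertices, giving width 1; this decomposition certifies tw(G) ≤ 1. G has an edge, so its treewidth is at least 1. Combining the bounds, tw(G) = 1.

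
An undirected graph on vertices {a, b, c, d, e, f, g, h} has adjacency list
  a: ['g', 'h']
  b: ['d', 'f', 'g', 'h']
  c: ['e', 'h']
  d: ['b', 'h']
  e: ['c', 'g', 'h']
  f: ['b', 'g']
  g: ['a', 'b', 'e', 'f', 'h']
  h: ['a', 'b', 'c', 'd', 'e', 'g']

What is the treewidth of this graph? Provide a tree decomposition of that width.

Treewidth 2.
One such decomposition:
Bags: B1 = {b, g, h}  B2 = {e, g, h}  B3 = {b, d, h}  B4 = {a, g, h}  B5 = {c, e, h}  B6 = {b, f, g}
Tree: B1–B2, B1–B3, B1–B4, B2–B5, B1–B6

Every bag has size at most 3, so the width is 3 − 1 = 2 and tw(G) ≤ 2. Conversely, {b, d, h} is a clique of size 3, and the vertices of any clique must share a bag in every tree decomposition; so some bag has ≥ 3 vertices and tw(G) ≥ 2. Hence tw(G) = 2 exactly.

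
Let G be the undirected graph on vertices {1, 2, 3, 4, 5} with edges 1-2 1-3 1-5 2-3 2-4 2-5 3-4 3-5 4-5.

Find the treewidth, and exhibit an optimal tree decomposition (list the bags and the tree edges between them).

Treewidth 3.
One optimal decomposition is:
Bags: B1 = {2, 3, 4, 5}  B2 = {1, 2, 3, 5}
Tree: B1–B2

The largest bag has 4 vertices, giving width 3; this decomposition certifies tw(G) ≤ 3. For the lower bound, the 4 vertices {1, 2, 3, 5} are pairwise adjacent, and any tree decomposition puts a clique entirely inside one bag — forcing width ≥ 3. Combining the bounds, tw(G) = 3.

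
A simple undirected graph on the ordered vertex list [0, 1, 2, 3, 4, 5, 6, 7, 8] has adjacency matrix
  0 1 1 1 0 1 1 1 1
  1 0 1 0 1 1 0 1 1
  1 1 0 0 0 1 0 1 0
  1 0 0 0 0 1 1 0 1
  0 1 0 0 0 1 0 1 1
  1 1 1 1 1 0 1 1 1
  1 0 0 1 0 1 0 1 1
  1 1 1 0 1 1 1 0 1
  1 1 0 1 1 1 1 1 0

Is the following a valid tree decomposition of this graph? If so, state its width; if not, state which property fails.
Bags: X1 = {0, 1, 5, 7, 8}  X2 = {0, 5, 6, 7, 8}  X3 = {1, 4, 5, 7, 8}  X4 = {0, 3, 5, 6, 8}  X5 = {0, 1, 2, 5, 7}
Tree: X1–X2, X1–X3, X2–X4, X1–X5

Yes; width 4.

Every vertex of G appears in some bag (union = {0, 1, 2, 3, 4, 5, 6, 7, 8}); every edge is covered by a bag; and for each vertex v the set of bags containing v is connected in the bag tree. The decomposition is therefore valid. The largest bag has 5 vertices, so the width is 4.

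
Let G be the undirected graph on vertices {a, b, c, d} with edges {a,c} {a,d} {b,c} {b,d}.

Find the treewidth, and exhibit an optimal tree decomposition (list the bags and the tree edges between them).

Treewidth 2.
One optimal decomposition is:
Bags: B1 = {a, b, c}  B2 = {a, b, d}
Tree: B1–B2

Each bag holds 3 vertices, so the decomposition has width 2, which upper-bounds the treewidth. The edges a–c–b–d–a form a cycle, so G is not a tree and its treewidth is at least 2. Combining the bounds, tw(G) = 2.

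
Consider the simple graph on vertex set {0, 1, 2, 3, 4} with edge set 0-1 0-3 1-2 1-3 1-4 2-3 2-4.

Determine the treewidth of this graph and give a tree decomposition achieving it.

Treewidth 2.
Bags: B1 = {1, 2, 3}  B2 = {1, 2, 4}  B3 = {0, 1, 3}
Tree: B1–B2, B1–B3

The largest bag has 3 vertices, giving width 2; this decomposition certifies tw(G) ≤ 2. On the other hand G contains the 3-clique {0, 1, 3}. A clique must lie in a single bag of any decomposition, so no decomposition can have width below 2. Hence tw(G) = 2 exactly.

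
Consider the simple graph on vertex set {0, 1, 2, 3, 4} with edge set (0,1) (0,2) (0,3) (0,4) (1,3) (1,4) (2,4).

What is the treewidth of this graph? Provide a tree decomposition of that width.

Treewidth 2.
One such decomposition:
Bags: B1 = {0, 2, 4}  B2 = {0, 1, 4}  B3 = {0, 1, 3}
Tree: B1–B2, B2–B3

Each bag holds 3 vertices, so the decomposition has width 2, which upper-bounds the treewidth. Conversely, {0, 1, 3} is a clique of size 3, and the vertices of any clique must share a bag in every tree decomposition; so some bag has ≥ 3 vertices and tw(G) ≥ 2. Combining the bounds, tw(G) = 2.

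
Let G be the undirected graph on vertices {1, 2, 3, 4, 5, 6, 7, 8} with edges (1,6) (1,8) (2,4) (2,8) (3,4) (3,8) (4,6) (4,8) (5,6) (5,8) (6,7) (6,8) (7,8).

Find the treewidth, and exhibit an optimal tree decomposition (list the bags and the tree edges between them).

Treewidth 2.
Bags: B1 = {3, 4, 8}  B2 = {2, 4, 8}  B3 = {4, 6, 8}  B4 = {5, 6, 8}  B5 = {6, 7, 8}  B6 = {1, 6, 8}
Tree: B1–B2, B2–B3, B3–B4, B3–B5, B5–B6

Each bag holds 3 vertices, so the decomposition has width 2, which upper-bounds the treewidth. For the lower bound, the 3 vertices {2, 4, 8} are pairwise adjacent, and any tree decomposition puts a clique entirely inside one bag — forcing width ≥ 2. Hence tw(G) = 2 exactly.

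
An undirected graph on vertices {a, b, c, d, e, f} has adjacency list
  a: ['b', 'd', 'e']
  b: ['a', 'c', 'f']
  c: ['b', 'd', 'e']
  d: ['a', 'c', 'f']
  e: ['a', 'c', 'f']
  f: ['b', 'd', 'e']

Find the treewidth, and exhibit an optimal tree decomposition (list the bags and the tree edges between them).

Each bag holds 4 vertices, so the decomposition has width 3, which upper-bounds the treewidth. For the lower bound: the 4 vertex sets {a,d}, {e,f}, {c}, {b} are disjoint, each induces a connected subgraph, and every pair is joined by at least one edge of G. Contracting each set to a single vertex therefore yields K_{4} as a minor, and since treewidth is minor-monotone, tw(G) ≥ tw(K_{4}) = 3. Hence tw(G) = 3 exactly.

Treewidth 3.
Bags: B1 = {a, c, d, f}  B2 = {a, c, e, f}  B3 = {a, b, c, f}
Tree: B1–B2, B2–B3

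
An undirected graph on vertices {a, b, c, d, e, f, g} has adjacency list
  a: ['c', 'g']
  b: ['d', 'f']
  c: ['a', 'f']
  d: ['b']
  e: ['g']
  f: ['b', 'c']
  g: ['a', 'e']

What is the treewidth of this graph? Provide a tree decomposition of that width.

Treewidth 1.
Bags: B1 = {b, d}  B2 = {b, f}  B3 = {c, f}  B4 = {a, c}  B5 = {a, g}  B6 = {e, g}
Tree: B1–B2, B2–B3, B3–B4, B4–B5, B5–B6

Every bag has size at most 2, so the width is 2 − 1 = 1 and tw(G) ≤ 1. Any graph with an edge has treewidth ≥ 1, and G has the edge d–b. Therefore the treewidth is 1.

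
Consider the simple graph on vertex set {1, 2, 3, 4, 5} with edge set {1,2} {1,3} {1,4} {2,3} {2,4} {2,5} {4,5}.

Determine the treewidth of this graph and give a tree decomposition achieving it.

The largest bag has 3 vertices, giving width 2; this decomposition certifies tw(G) ≤ 2. Conversely, {1, 2, 3} is a clique of size 3, and the vertices of any clique must share a bag in every tree decomposition; so some bag has ≥ 3 vertices and tw(G) ≥ 2. Hence tw(G) = 2 exactly.

Treewidth 2.
One such decomposition:
Bags: B1 = {1, 2, 4}  B2 = {2, 4, 5}  B3 = {1, 2, 3}
Tree: B1–B2, B1–B3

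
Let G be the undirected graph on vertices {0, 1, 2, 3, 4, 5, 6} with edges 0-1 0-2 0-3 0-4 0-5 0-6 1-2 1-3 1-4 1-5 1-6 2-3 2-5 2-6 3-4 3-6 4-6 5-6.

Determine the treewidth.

4

A width-4 tree decomposition is:
Bags: B1 = {0, 1, 2, 3, 6}  B2 = {0, 1, 3, 4, 6}  B3 = {0, 1, 2, 5, 6}
Tree: B1–B2, B1–B3
Every bag has size at most 5, so the width is 5 − 1 = 4 and tw(G) ≤ 4. On the other hand G contains the 5-clique {0, 1, 2, 3, 6}. A clique must lie in a single bag of any decomposition, so no decomposition can have width below 4. The upper and lower bounds meet at 4, so that is the treewidth.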